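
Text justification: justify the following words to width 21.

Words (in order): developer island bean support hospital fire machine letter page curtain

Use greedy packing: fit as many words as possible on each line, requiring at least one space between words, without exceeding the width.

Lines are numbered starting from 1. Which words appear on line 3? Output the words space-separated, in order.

Line 1: ['developer', 'island', 'bean'] (min_width=21, slack=0)
Line 2: ['support', 'hospital', 'fire'] (min_width=21, slack=0)
Line 3: ['machine', 'letter', 'page'] (min_width=19, slack=2)
Line 4: ['curtain'] (min_width=7, slack=14)

Answer: machine letter page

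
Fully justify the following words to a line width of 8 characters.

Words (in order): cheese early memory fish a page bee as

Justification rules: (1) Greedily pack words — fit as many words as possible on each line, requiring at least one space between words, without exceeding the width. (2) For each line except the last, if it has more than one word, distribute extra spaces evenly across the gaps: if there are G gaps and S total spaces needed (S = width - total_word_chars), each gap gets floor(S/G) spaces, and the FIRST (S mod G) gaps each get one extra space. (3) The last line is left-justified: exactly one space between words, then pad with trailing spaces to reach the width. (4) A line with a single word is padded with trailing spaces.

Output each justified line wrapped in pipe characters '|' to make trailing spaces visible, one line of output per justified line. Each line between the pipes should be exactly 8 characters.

Answer: |cheese  |
|early   |
|memory  |
|fish   a|
|page bee|
|as      |

Derivation:
Line 1: ['cheese'] (min_width=6, slack=2)
Line 2: ['early'] (min_width=5, slack=3)
Line 3: ['memory'] (min_width=6, slack=2)
Line 4: ['fish', 'a'] (min_width=6, slack=2)
Line 5: ['page', 'bee'] (min_width=8, slack=0)
Line 6: ['as'] (min_width=2, slack=6)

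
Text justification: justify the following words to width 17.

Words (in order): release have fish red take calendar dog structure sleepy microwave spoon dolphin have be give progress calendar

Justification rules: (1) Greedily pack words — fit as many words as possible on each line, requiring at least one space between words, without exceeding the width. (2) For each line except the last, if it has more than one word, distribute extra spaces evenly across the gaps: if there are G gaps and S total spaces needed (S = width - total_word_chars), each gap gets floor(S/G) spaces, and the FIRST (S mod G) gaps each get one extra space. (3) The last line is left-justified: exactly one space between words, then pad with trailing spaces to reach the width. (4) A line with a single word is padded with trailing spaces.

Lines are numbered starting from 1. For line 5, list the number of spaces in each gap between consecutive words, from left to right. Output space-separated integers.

Answer: 5

Derivation:
Line 1: ['release', 'have', 'fish'] (min_width=17, slack=0)
Line 2: ['red', 'take', 'calendar'] (min_width=17, slack=0)
Line 3: ['dog', 'structure'] (min_width=13, slack=4)
Line 4: ['sleepy', 'microwave'] (min_width=16, slack=1)
Line 5: ['spoon', 'dolphin'] (min_width=13, slack=4)
Line 6: ['have', 'be', 'give'] (min_width=12, slack=5)
Line 7: ['progress', 'calendar'] (min_width=17, slack=0)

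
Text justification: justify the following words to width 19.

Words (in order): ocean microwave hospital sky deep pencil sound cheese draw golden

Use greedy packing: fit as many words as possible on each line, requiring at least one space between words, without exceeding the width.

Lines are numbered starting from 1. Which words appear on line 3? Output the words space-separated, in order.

Line 1: ['ocean', 'microwave'] (min_width=15, slack=4)
Line 2: ['hospital', 'sky', 'deep'] (min_width=17, slack=2)
Line 3: ['pencil', 'sound', 'cheese'] (min_width=19, slack=0)
Line 4: ['draw', 'golden'] (min_width=11, slack=8)

Answer: pencil sound cheese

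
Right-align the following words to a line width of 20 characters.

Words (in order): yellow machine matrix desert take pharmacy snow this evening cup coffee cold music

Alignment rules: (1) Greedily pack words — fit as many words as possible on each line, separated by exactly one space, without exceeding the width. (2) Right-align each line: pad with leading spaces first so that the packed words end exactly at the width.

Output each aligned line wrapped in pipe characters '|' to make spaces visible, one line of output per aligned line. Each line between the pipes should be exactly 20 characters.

Answer: |      yellow machine|
|  matrix desert take|
|  pharmacy snow this|
|  evening cup coffee|
|          cold music|

Derivation:
Line 1: ['yellow', 'machine'] (min_width=14, slack=6)
Line 2: ['matrix', 'desert', 'take'] (min_width=18, slack=2)
Line 3: ['pharmacy', 'snow', 'this'] (min_width=18, slack=2)
Line 4: ['evening', 'cup', 'coffee'] (min_width=18, slack=2)
Line 5: ['cold', 'music'] (min_width=10, slack=10)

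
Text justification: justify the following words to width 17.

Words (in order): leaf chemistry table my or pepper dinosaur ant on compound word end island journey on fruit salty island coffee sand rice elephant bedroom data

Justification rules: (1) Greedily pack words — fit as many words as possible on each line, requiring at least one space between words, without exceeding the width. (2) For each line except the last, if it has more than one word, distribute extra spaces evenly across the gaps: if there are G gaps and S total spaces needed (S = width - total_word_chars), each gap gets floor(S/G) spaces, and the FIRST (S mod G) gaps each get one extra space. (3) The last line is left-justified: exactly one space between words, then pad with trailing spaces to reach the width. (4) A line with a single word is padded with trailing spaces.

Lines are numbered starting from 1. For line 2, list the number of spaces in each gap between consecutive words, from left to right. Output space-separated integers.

Answer: 4 4

Derivation:
Line 1: ['leaf', 'chemistry'] (min_width=14, slack=3)
Line 2: ['table', 'my', 'or'] (min_width=11, slack=6)
Line 3: ['pepper', 'dinosaur'] (min_width=15, slack=2)
Line 4: ['ant', 'on', 'compound'] (min_width=15, slack=2)
Line 5: ['word', 'end', 'island'] (min_width=15, slack=2)
Line 6: ['journey', 'on', 'fruit'] (min_width=16, slack=1)
Line 7: ['salty', 'island'] (min_width=12, slack=5)
Line 8: ['coffee', 'sand', 'rice'] (min_width=16, slack=1)
Line 9: ['elephant', 'bedroom'] (min_width=16, slack=1)
Line 10: ['data'] (min_width=4, slack=13)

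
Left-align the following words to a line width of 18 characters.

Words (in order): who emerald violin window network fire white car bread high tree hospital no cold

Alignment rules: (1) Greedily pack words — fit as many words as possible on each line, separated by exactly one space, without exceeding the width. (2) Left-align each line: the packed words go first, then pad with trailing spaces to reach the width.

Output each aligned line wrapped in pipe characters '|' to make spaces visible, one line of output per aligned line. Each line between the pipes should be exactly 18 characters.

Line 1: ['who', 'emerald', 'violin'] (min_width=18, slack=0)
Line 2: ['window', 'network'] (min_width=14, slack=4)
Line 3: ['fire', 'white', 'car'] (min_width=14, slack=4)
Line 4: ['bread', 'high', 'tree'] (min_width=15, slack=3)
Line 5: ['hospital', 'no', 'cold'] (min_width=16, slack=2)

Answer: |who emerald violin|
|window network    |
|fire white car    |
|bread high tree   |
|hospital no cold  |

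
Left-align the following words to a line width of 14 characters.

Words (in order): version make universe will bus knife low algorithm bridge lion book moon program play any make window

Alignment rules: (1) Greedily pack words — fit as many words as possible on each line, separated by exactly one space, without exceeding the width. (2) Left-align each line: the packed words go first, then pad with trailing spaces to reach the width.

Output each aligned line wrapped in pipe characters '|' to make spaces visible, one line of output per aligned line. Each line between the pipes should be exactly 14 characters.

Line 1: ['version', 'make'] (min_width=12, slack=2)
Line 2: ['universe', 'will'] (min_width=13, slack=1)
Line 3: ['bus', 'knife', 'low'] (min_width=13, slack=1)
Line 4: ['algorithm'] (min_width=9, slack=5)
Line 5: ['bridge', 'lion'] (min_width=11, slack=3)
Line 6: ['book', 'moon'] (min_width=9, slack=5)
Line 7: ['program', 'play'] (min_width=12, slack=2)
Line 8: ['any', 'make'] (min_width=8, slack=6)
Line 9: ['window'] (min_width=6, slack=8)

Answer: |version make  |
|universe will |
|bus knife low |
|algorithm     |
|bridge lion   |
|book moon     |
|program play  |
|any make      |
|window        |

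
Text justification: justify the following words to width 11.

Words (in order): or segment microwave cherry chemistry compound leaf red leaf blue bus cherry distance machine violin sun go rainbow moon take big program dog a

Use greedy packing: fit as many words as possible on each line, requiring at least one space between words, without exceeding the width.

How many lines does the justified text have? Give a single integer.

Answer: 15

Derivation:
Line 1: ['or', 'segment'] (min_width=10, slack=1)
Line 2: ['microwave'] (min_width=9, slack=2)
Line 3: ['cherry'] (min_width=6, slack=5)
Line 4: ['chemistry'] (min_width=9, slack=2)
Line 5: ['compound'] (min_width=8, slack=3)
Line 6: ['leaf', 'red'] (min_width=8, slack=3)
Line 7: ['leaf', 'blue'] (min_width=9, slack=2)
Line 8: ['bus', 'cherry'] (min_width=10, slack=1)
Line 9: ['distance'] (min_width=8, slack=3)
Line 10: ['machine'] (min_width=7, slack=4)
Line 11: ['violin', 'sun'] (min_width=10, slack=1)
Line 12: ['go', 'rainbow'] (min_width=10, slack=1)
Line 13: ['moon', 'take'] (min_width=9, slack=2)
Line 14: ['big', 'program'] (min_width=11, slack=0)
Line 15: ['dog', 'a'] (min_width=5, slack=6)
Total lines: 15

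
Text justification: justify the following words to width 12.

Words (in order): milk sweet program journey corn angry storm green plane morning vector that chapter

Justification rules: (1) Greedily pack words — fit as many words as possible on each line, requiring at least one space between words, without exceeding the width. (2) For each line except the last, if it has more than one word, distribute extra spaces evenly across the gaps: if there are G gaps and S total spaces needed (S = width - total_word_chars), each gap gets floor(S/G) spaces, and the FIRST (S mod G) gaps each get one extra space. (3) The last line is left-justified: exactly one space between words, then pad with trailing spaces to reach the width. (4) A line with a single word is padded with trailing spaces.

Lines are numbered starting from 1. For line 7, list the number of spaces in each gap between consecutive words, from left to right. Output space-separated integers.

Answer: 2

Derivation:
Line 1: ['milk', 'sweet'] (min_width=10, slack=2)
Line 2: ['program'] (min_width=7, slack=5)
Line 3: ['journey', 'corn'] (min_width=12, slack=0)
Line 4: ['angry', 'storm'] (min_width=11, slack=1)
Line 5: ['green', 'plane'] (min_width=11, slack=1)
Line 6: ['morning'] (min_width=7, slack=5)
Line 7: ['vector', 'that'] (min_width=11, slack=1)
Line 8: ['chapter'] (min_width=7, slack=5)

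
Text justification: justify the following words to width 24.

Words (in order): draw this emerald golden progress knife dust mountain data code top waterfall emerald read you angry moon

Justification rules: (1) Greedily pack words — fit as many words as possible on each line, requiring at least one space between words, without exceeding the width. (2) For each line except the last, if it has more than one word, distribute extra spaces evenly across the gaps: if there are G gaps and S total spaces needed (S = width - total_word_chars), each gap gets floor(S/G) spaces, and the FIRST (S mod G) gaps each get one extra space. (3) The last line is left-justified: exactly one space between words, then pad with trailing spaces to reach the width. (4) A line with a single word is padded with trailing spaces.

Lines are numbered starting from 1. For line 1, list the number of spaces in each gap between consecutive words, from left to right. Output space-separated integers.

Answer: 1 1 1

Derivation:
Line 1: ['draw', 'this', 'emerald', 'golden'] (min_width=24, slack=0)
Line 2: ['progress', 'knife', 'dust'] (min_width=19, slack=5)
Line 3: ['mountain', 'data', 'code', 'top'] (min_width=22, slack=2)
Line 4: ['waterfall', 'emerald', 'read'] (min_width=22, slack=2)
Line 5: ['you', 'angry', 'moon'] (min_width=14, slack=10)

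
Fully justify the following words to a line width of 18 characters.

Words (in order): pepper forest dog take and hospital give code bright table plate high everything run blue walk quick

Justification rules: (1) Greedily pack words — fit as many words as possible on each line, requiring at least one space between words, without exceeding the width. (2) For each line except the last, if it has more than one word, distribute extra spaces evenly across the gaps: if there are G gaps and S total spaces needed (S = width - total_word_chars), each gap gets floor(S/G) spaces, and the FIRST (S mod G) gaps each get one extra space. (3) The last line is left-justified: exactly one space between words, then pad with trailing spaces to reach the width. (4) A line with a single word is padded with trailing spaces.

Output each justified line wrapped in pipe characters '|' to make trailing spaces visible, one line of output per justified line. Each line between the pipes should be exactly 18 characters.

Line 1: ['pepper', 'forest', 'dog'] (min_width=17, slack=1)
Line 2: ['take', 'and', 'hospital'] (min_width=17, slack=1)
Line 3: ['give', 'code', 'bright'] (min_width=16, slack=2)
Line 4: ['table', 'plate', 'high'] (min_width=16, slack=2)
Line 5: ['everything', 'run'] (min_width=14, slack=4)
Line 6: ['blue', 'walk', 'quick'] (min_width=15, slack=3)

Answer: |pepper  forest dog|
|take  and hospital|
|give  code  bright|
|table  plate  high|
|everything     run|
|blue walk quick   |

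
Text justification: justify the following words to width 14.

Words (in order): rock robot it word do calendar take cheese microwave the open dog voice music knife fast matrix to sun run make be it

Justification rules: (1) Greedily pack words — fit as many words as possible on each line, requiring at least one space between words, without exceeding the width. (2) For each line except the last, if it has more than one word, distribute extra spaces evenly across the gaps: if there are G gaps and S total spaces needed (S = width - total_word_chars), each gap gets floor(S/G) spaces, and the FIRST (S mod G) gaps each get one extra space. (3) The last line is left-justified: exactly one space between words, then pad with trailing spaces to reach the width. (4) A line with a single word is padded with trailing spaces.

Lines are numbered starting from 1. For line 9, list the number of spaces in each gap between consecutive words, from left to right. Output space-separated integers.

Line 1: ['rock', 'robot', 'it'] (min_width=13, slack=1)
Line 2: ['word', 'do'] (min_width=7, slack=7)
Line 3: ['calendar', 'take'] (min_width=13, slack=1)
Line 4: ['cheese'] (min_width=6, slack=8)
Line 5: ['microwave', 'the'] (min_width=13, slack=1)
Line 6: ['open', 'dog', 'voice'] (min_width=14, slack=0)
Line 7: ['music', 'knife'] (min_width=11, slack=3)
Line 8: ['fast', 'matrix', 'to'] (min_width=14, slack=0)
Line 9: ['sun', 'run', 'make'] (min_width=12, slack=2)
Line 10: ['be', 'it'] (min_width=5, slack=9)

Answer: 2 2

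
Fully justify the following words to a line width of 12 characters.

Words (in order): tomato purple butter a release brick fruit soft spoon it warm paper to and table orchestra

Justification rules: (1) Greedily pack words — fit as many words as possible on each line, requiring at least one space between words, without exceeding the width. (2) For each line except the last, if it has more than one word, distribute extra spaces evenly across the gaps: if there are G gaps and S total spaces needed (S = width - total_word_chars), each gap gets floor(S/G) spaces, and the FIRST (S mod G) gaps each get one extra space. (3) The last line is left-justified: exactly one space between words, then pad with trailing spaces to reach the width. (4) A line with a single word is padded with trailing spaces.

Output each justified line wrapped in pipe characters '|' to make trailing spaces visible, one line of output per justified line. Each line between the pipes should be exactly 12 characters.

Line 1: ['tomato'] (min_width=6, slack=6)
Line 2: ['purple'] (min_width=6, slack=6)
Line 3: ['butter', 'a'] (min_width=8, slack=4)
Line 4: ['release'] (min_width=7, slack=5)
Line 5: ['brick', 'fruit'] (min_width=11, slack=1)
Line 6: ['soft', 'spoon'] (min_width=10, slack=2)
Line 7: ['it', 'warm'] (min_width=7, slack=5)
Line 8: ['paper', 'to', 'and'] (min_width=12, slack=0)
Line 9: ['table'] (min_width=5, slack=7)
Line 10: ['orchestra'] (min_width=9, slack=3)

Answer: |tomato      |
|purple      |
|butter     a|
|release     |
|brick  fruit|
|soft   spoon|
|it      warm|
|paper to and|
|table       |
|orchestra   |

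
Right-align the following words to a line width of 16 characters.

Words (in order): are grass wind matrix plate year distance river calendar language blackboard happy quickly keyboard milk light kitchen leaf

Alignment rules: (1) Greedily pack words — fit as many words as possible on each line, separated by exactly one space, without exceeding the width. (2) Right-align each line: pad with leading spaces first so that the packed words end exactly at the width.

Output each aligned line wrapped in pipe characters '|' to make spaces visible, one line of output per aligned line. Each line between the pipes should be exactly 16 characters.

Line 1: ['are', 'grass', 'wind'] (min_width=14, slack=2)
Line 2: ['matrix', 'plate'] (min_width=12, slack=4)
Line 3: ['year', 'distance'] (min_width=13, slack=3)
Line 4: ['river', 'calendar'] (min_width=14, slack=2)
Line 5: ['language'] (min_width=8, slack=8)
Line 6: ['blackboard', 'happy'] (min_width=16, slack=0)
Line 7: ['quickly', 'keyboard'] (min_width=16, slack=0)
Line 8: ['milk', 'light'] (min_width=10, slack=6)
Line 9: ['kitchen', 'leaf'] (min_width=12, slack=4)

Answer: |  are grass wind|
|    matrix plate|
|   year distance|
|  river calendar|
|        language|
|blackboard happy|
|quickly keyboard|
|      milk light|
|    kitchen leaf|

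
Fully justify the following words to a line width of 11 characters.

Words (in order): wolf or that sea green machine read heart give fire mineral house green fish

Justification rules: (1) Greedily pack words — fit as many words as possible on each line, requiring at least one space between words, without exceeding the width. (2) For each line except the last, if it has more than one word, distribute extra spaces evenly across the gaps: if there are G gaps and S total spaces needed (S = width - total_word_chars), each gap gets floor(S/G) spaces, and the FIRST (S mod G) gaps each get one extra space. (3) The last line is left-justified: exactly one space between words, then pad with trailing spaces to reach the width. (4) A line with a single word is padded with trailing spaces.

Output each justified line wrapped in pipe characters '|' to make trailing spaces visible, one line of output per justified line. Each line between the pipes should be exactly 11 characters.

Line 1: ['wolf', 'or'] (min_width=7, slack=4)
Line 2: ['that', 'sea'] (min_width=8, slack=3)
Line 3: ['green'] (min_width=5, slack=6)
Line 4: ['machine'] (min_width=7, slack=4)
Line 5: ['read', 'heart'] (min_width=10, slack=1)
Line 6: ['give', 'fire'] (min_width=9, slack=2)
Line 7: ['mineral'] (min_width=7, slack=4)
Line 8: ['house', 'green'] (min_width=11, slack=0)
Line 9: ['fish'] (min_width=4, slack=7)

Answer: |wolf     or|
|that    sea|
|green      |
|machine    |
|read  heart|
|give   fire|
|mineral    |
|house green|
|fish       |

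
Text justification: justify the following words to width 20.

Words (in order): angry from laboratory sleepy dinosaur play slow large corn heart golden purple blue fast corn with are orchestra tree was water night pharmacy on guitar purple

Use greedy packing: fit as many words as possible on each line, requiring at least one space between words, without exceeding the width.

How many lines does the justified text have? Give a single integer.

Line 1: ['angry', 'from'] (min_width=10, slack=10)
Line 2: ['laboratory', 'sleepy'] (min_width=17, slack=3)
Line 3: ['dinosaur', 'play', 'slow'] (min_width=18, slack=2)
Line 4: ['large', 'corn', 'heart'] (min_width=16, slack=4)
Line 5: ['golden', 'purple', 'blue'] (min_width=18, slack=2)
Line 6: ['fast', 'corn', 'with', 'are'] (min_width=18, slack=2)
Line 7: ['orchestra', 'tree', 'was'] (min_width=18, slack=2)
Line 8: ['water', 'night', 'pharmacy'] (min_width=20, slack=0)
Line 9: ['on', 'guitar', 'purple'] (min_width=16, slack=4)
Total lines: 9

Answer: 9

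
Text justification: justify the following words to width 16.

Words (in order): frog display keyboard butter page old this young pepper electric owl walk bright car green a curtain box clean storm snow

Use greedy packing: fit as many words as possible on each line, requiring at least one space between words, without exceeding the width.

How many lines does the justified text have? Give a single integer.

Line 1: ['frog', 'display'] (min_width=12, slack=4)
Line 2: ['keyboard', 'butter'] (min_width=15, slack=1)
Line 3: ['page', 'old', 'this'] (min_width=13, slack=3)
Line 4: ['young', 'pepper'] (min_width=12, slack=4)
Line 5: ['electric', 'owl'] (min_width=12, slack=4)
Line 6: ['walk', 'bright', 'car'] (min_width=15, slack=1)
Line 7: ['green', 'a', 'curtain'] (min_width=15, slack=1)
Line 8: ['box', 'clean', 'storm'] (min_width=15, slack=1)
Line 9: ['snow'] (min_width=4, slack=12)
Total lines: 9

Answer: 9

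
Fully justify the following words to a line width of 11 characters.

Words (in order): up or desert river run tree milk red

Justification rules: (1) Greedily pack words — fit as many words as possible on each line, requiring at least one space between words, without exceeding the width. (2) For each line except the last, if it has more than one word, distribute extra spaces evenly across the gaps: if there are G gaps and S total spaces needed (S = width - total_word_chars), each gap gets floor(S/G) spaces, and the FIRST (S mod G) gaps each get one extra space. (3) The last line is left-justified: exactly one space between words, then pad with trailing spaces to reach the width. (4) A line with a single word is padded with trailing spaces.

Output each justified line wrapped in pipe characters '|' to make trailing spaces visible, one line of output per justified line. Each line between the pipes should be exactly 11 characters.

Answer: |up       or|
|desert     |
|river   run|
|tree   milk|
|red        |

Derivation:
Line 1: ['up', 'or'] (min_width=5, slack=6)
Line 2: ['desert'] (min_width=6, slack=5)
Line 3: ['river', 'run'] (min_width=9, slack=2)
Line 4: ['tree', 'milk'] (min_width=9, slack=2)
Line 5: ['red'] (min_width=3, slack=8)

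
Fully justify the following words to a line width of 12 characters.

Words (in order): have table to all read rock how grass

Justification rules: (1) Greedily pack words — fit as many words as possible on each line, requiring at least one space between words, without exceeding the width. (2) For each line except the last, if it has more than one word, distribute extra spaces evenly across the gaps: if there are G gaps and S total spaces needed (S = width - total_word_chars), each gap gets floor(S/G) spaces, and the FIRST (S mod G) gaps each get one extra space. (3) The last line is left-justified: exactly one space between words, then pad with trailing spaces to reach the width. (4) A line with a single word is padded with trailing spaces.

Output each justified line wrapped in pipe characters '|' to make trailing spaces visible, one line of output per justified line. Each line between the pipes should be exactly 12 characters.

Line 1: ['have', 'table'] (min_width=10, slack=2)
Line 2: ['to', 'all', 'read'] (min_width=11, slack=1)
Line 3: ['rock', 'how'] (min_width=8, slack=4)
Line 4: ['grass'] (min_width=5, slack=7)

Answer: |have   table|
|to  all read|
|rock     how|
|grass       |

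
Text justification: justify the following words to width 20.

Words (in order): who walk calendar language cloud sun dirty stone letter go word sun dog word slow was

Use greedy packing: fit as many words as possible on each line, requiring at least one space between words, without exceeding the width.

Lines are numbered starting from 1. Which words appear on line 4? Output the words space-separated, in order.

Answer: go word sun dog word

Derivation:
Line 1: ['who', 'walk', 'calendar'] (min_width=17, slack=3)
Line 2: ['language', 'cloud', 'sun'] (min_width=18, slack=2)
Line 3: ['dirty', 'stone', 'letter'] (min_width=18, slack=2)
Line 4: ['go', 'word', 'sun', 'dog', 'word'] (min_width=20, slack=0)
Line 5: ['slow', 'was'] (min_width=8, slack=12)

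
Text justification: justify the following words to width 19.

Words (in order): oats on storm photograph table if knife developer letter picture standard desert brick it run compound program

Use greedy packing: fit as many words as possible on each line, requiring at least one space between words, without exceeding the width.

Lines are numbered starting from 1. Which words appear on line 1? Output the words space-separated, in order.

Answer: oats on storm

Derivation:
Line 1: ['oats', 'on', 'storm'] (min_width=13, slack=6)
Line 2: ['photograph', 'table', 'if'] (min_width=19, slack=0)
Line 3: ['knife', 'developer'] (min_width=15, slack=4)
Line 4: ['letter', 'picture'] (min_width=14, slack=5)
Line 5: ['standard', 'desert'] (min_width=15, slack=4)
Line 6: ['brick', 'it', 'run'] (min_width=12, slack=7)
Line 7: ['compound', 'program'] (min_width=16, slack=3)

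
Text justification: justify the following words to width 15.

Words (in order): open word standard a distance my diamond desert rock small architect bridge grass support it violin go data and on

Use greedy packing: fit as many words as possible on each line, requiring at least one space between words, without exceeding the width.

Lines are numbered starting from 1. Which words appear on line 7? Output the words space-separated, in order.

Answer: bridge grass

Derivation:
Line 1: ['open', 'word'] (min_width=9, slack=6)
Line 2: ['standard', 'a'] (min_width=10, slack=5)
Line 3: ['distance', 'my'] (min_width=11, slack=4)
Line 4: ['diamond', 'desert'] (min_width=14, slack=1)
Line 5: ['rock', 'small'] (min_width=10, slack=5)
Line 6: ['architect'] (min_width=9, slack=6)
Line 7: ['bridge', 'grass'] (min_width=12, slack=3)
Line 8: ['support', 'it'] (min_width=10, slack=5)
Line 9: ['violin', 'go', 'data'] (min_width=14, slack=1)
Line 10: ['and', 'on'] (min_width=6, slack=9)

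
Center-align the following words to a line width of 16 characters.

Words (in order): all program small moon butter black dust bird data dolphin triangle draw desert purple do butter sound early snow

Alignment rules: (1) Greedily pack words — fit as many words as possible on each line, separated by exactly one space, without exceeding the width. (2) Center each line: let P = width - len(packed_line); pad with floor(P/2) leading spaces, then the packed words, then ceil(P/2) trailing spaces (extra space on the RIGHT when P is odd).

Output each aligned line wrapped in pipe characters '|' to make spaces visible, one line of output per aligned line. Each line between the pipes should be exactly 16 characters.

Line 1: ['all', 'program'] (min_width=11, slack=5)
Line 2: ['small', 'moon'] (min_width=10, slack=6)
Line 3: ['butter', 'black'] (min_width=12, slack=4)
Line 4: ['dust', 'bird', 'data'] (min_width=14, slack=2)
Line 5: ['dolphin', 'triangle'] (min_width=16, slack=0)
Line 6: ['draw', 'desert'] (min_width=11, slack=5)
Line 7: ['purple', 'do', 'butter'] (min_width=16, slack=0)
Line 8: ['sound', 'early', 'snow'] (min_width=16, slack=0)

Answer: |  all program   |
|   small moon   |
|  butter black  |
| dust bird data |
|dolphin triangle|
|  draw desert   |
|purple do butter|
|sound early snow|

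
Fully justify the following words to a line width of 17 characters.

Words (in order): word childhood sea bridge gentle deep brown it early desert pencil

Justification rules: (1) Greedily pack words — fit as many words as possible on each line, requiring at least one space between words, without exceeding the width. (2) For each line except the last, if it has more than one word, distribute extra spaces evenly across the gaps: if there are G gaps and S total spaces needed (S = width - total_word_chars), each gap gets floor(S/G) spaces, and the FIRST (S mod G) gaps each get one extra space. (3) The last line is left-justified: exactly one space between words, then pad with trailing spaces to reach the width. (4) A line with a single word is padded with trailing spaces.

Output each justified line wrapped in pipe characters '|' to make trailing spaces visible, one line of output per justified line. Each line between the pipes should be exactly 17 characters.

Line 1: ['word', 'childhood'] (min_width=14, slack=3)
Line 2: ['sea', 'bridge', 'gentle'] (min_width=17, slack=0)
Line 3: ['deep', 'brown', 'it'] (min_width=13, slack=4)
Line 4: ['early', 'desert'] (min_width=12, slack=5)
Line 5: ['pencil'] (min_width=6, slack=11)

Answer: |word    childhood|
|sea bridge gentle|
|deep   brown   it|
|early      desert|
|pencil           |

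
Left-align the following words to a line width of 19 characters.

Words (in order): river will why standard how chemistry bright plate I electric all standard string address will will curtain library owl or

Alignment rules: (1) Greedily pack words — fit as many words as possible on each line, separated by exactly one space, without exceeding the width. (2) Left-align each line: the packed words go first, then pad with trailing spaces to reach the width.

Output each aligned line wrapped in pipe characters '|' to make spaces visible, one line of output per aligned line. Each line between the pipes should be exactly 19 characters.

Answer: |river will why     |
|standard how       |
|chemistry bright   |
|plate I electric   |
|all standard string|
|address will will  |
|curtain library owl|
|or                 |

Derivation:
Line 1: ['river', 'will', 'why'] (min_width=14, slack=5)
Line 2: ['standard', 'how'] (min_width=12, slack=7)
Line 3: ['chemistry', 'bright'] (min_width=16, slack=3)
Line 4: ['plate', 'I', 'electric'] (min_width=16, slack=3)
Line 5: ['all', 'standard', 'string'] (min_width=19, slack=0)
Line 6: ['address', 'will', 'will'] (min_width=17, slack=2)
Line 7: ['curtain', 'library', 'owl'] (min_width=19, slack=0)
Line 8: ['or'] (min_width=2, slack=17)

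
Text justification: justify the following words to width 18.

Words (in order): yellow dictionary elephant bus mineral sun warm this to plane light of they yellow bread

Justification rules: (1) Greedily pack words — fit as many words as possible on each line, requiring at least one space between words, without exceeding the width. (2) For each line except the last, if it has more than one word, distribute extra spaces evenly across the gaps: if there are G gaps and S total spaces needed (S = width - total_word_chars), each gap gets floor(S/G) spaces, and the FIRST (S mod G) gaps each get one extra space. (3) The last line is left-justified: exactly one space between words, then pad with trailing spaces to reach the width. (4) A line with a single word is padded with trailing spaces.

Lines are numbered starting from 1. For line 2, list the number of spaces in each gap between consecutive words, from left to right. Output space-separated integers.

Line 1: ['yellow', 'dictionary'] (min_width=17, slack=1)
Line 2: ['elephant', 'bus'] (min_width=12, slack=6)
Line 3: ['mineral', 'sun', 'warm'] (min_width=16, slack=2)
Line 4: ['this', 'to', 'plane'] (min_width=13, slack=5)
Line 5: ['light', 'of', 'they'] (min_width=13, slack=5)
Line 6: ['yellow', 'bread'] (min_width=12, slack=6)

Answer: 7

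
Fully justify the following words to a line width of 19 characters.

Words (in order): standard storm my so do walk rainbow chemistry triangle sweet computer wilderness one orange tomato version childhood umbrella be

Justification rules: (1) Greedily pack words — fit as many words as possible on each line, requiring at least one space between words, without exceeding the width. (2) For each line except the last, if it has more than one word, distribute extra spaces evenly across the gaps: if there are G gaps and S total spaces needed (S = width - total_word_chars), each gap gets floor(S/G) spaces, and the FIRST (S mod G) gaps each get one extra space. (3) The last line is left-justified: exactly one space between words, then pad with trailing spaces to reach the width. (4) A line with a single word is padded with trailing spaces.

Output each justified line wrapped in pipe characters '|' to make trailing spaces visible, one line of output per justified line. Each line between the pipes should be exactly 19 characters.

Answer: |standard  storm  my|
|so  do walk rainbow|
|chemistry  triangle|
|sweet      computer|
|wilderness      one|
|orange       tomato|
|version   childhood|
|umbrella be        |

Derivation:
Line 1: ['standard', 'storm', 'my'] (min_width=17, slack=2)
Line 2: ['so', 'do', 'walk', 'rainbow'] (min_width=18, slack=1)
Line 3: ['chemistry', 'triangle'] (min_width=18, slack=1)
Line 4: ['sweet', 'computer'] (min_width=14, slack=5)
Line 5: ['wilderness', 'one'] (min_width=14, slack=5)
Line 6: ['orange', 'tomato'] (min_width=13, slack=6)
Line 7: ['version', 'childhood'] (min_width=17, slack=2)
Line 8: ['umbrella', 'be'] (min_width=11, slack=8)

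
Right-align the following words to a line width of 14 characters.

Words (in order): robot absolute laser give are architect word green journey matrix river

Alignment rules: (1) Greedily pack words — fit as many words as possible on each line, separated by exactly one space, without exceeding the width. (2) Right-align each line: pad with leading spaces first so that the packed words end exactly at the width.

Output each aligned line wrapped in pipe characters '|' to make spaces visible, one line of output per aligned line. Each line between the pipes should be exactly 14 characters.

Answer: |robot absolute|
|laser give are|
|architect word|
| green journey|
|  matrix river|

Derivation:
Line 1: ['robot', 'absolute'] (min_width=14, slack=0)
Line 2: ['laser', 'give', 'are'] (min_width=14, slack=0)
Line 3: ['architect', 'word'] (min_width=14, slack=0)
Line 4: ['green', 'journey'] (min_width=13, slack=1)
Line 5: ['matrix', 'river'] (min_width=12, slack=2)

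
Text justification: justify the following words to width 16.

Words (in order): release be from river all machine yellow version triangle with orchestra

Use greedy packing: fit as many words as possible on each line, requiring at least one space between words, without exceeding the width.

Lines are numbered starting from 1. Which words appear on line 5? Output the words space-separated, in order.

Answer: with orchestra

Derivation:
Line 1: ['release', 'be', 'from'] (min_width=15, slack=1)
Line 2: ['river', 'all'] (min_width=9, slack=7)
Line 3: ['machine', 'yellow'] (min_width=14, slack=2)
Line 4: ['version', 'triangle'] (min_width=16, slack=0)
Line 5: ['with', 'orchestra'] (min_width=14, slack=2)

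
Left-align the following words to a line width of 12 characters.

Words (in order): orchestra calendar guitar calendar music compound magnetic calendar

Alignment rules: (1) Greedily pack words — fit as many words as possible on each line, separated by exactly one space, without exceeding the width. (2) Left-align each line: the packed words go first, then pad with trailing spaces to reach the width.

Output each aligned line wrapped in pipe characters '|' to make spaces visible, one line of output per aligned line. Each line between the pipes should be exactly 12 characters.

Answer: |orchestra   |
|calendar    |
|guitar      |
|calendar    |
|music       |
|compound    |
|magnetic    |
|calendar    |

Derivation:
Line 1: ['orchestra'] (min_width=9, slack=3)
Line 2: ['calendar'] (min_width=8, slack=4)
Line 3: ['guitar'] (min_width=6, slack=6)
Line 4: ['calendar'] (min_width=8, slack=4)
Line 5: ['music'] (min_width=5, slack=7)
Line 6: ['compound'] (min_width=8, slack=4)
Line 7: ['magnetic'] (min_width=8, slack=4)
Line 8: ['calendar'] (min_width=8, slack=4)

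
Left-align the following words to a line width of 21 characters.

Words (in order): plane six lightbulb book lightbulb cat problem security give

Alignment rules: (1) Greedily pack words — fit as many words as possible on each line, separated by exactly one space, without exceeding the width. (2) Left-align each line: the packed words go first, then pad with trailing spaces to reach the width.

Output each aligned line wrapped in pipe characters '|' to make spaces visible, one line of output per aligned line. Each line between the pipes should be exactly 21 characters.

Answer: |plane six lightbulb  |
|book lightbulb cat   |
|problem security give|

Derivation:
Line 1: ['plane', 'six', 'lightbulb'] (min_width=19, slack=2)
Line 2: ['book', 'lightbulb', 'cat'] (min_width=18, slack=3)
Line 3: ['problem', 'security', 'give'] (min_width=21, slack=0)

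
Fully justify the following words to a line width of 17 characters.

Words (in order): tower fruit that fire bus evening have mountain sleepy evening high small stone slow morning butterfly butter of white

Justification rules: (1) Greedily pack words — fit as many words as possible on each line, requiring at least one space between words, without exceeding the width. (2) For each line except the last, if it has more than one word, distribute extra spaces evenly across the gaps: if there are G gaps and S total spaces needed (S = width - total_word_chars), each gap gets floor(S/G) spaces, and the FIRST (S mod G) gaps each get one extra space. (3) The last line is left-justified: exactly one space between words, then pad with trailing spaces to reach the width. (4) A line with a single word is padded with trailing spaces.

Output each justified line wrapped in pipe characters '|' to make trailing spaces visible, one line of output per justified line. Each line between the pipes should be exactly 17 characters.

Answer: |tower  fruit that|
|fire  bus evening|
|have     mountain|
|sleepy    evening|
|high  small stone|
|slow      morning|
|butterfly  butter|
|of white         |

Derivation:
Line 1: ['tower', 'fruit', 'that'] (min_width=16, slack=1)
Line 2: ['fire', 'bus', 'evening'] (min_width=16, slack=1)
Line 3: ['have', 'mountain'] (min_width=13, slack=4)
Line 4: ['sleepy', 'evening'] (min_width=14, slack=3)
Line 5: ['high', 'small', 'stone'] (min_width=16, slack=1)
Line 6: ['slow', 'morning'] (min_width=12, slack=5)
Line 7: ['butterfly', 'butter'] (min_width=16, slack=1)
Line 8: ['of', 'white'] (min_width=8, slack=9)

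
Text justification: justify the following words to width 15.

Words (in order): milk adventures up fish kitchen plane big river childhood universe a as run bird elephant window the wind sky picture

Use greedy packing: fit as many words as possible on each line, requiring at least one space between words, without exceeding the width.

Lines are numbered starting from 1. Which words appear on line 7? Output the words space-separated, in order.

Line 1: ['milk', 'adventures'] (min_width=15, slack=0)
Line 2: ['up', 'fish', 'kitchen'] (min_width=15, slack=0)
Line 3: ['plane', 'big', 'river'] (min_width=15, slack=0)
Line 4: ['childhood'] (min_width=9, slack=6)
Line 5: ['universe', 'a', 'as'] (min_width=13, slack=2)
Line 6: ['run', 'bird'] (min_width=8, slack=7)
Line 7: ['elephant', 'window'] (min_width=15, slack=0)
Line 8: ['the', 'wind', 'sky'] (min_width=12, slack=3)
Line 9: ['picture'] (min_width=7, slack=8)

Answer: elephant window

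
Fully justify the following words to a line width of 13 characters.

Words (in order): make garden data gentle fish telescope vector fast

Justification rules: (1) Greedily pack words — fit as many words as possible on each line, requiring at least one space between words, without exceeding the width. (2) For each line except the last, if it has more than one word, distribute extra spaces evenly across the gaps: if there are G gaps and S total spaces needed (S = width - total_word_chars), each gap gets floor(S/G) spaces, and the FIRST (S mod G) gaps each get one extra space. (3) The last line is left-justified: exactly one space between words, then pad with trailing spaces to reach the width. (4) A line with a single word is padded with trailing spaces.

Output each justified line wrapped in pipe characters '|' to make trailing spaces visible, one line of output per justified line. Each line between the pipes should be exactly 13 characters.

Answer: |make   garden|
|data   gentle|
|fish         |
|telescope    |
|vector fast  |

Derivation:
Line 1: ['make', 'garden'] (min_width=11, slack=2)
Line 2: ['data', 'gentle'] (min_width=11, slack=2)
Line 3: ['fish'] (min_width=4, slack=9)
Line 4: ['telescope'] (min_width=9, slack=4)
Line 5: ['vector', 'fast'] (min_width=11, slack=2)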